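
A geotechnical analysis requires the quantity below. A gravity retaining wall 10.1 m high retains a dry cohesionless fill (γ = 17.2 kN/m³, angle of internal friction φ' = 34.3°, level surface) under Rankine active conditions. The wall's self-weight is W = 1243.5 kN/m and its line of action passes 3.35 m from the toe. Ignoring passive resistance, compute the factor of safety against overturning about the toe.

K_a = tan²(45° − 34.3°/2) = 0.2792.
P_a = ½K_aγH² = 0.5×0.2792×17.2×10.1² = 244.9 kN/m, acting at H/3 = 3.367 m above the base.
Overturning moment M_o = P_a × H/3 = 244.9 × 3.367 = 824.5.
Resisting moment M_r = W × 3.35 = 1243.5 × 3.35 = 4166.
FS_overturning = M_r/M_o = 4166/824.5 = 5.052.

5.05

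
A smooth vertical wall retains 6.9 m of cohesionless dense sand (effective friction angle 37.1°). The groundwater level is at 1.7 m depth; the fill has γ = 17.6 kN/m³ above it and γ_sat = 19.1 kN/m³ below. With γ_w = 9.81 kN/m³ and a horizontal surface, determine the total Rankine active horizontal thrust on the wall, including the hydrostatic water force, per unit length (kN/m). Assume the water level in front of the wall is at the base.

209 kN/m

K_a = tan²(45° − φ/2) = 0.2475.
γ' = 19.1 − 9.81 = 9.290 kN/m³. Depth below WT = 5.2 m.
σ'_h at WT = K_a γ d_w = 7.405 kPa; at base = 7.405 + K_a γ' × 5.2 = 19.36 kPa.
P₁ (0–1.7 m) = ½×7.405×1.7 = 6.294. P₂ (1.7–6.9 m) = ½(7.405+19.36)×5.2 = 69.59.
P_w = ½ γ_w h₂² = 0.5×9.81×5.2² = 132.6. Total = 6.294+69.59+132.6 = 208.5 kN/m.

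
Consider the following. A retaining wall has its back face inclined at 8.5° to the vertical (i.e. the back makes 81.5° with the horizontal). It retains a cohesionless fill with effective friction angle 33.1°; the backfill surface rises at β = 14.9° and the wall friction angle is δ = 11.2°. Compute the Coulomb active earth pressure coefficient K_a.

K_a = sin²(α+φ) / [sin²α · sin(α−δ) · (1 + √{sin(φ+δ)sin(φ−β) / (sin(α−δ)sin(α+β))})²].
With α = 81.5°, φ = 33.1°, δ = 11.2°, β = 14.9°: K_a = 0.4083.

0.408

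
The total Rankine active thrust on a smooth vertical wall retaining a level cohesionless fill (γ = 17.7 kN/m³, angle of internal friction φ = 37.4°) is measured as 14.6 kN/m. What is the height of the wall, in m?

2.60 m

K_a = 0.2443. P_a = ½ K_a γ H² ⇒ H = √(2P_a/(K_a γ)).
H = √(2×14.6/(0.2443×17.7)) = 2.599 m.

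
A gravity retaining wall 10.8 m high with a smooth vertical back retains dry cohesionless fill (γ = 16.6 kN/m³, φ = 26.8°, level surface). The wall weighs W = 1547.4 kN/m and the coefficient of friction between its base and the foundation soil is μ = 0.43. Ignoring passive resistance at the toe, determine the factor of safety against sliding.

K_a = tan²(45° − 26.8°/2) = 0.3785.
P_a = ½K_aγH² = 0.5×0.3785×16.6×10.8² = 366.4 kN/m, acting at H/3 = 3.600 m above the base.
FS_sliding = μW / P_a = 0.43×1547.4 / 366.4 = 1.816.

1.82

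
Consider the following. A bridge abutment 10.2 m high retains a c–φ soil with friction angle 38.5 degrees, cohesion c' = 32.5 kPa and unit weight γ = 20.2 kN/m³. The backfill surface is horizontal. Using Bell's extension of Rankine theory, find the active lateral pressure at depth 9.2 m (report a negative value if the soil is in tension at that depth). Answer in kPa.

K_a = (1 − sin φ)/(1 + sin φ) = 0.2327.
σ_a = K_a γ z − 2c√K_a = 0.2327×20.2×9.2 − 2×32.5×0.4823 = 11.88 kPa.

11.9 kPa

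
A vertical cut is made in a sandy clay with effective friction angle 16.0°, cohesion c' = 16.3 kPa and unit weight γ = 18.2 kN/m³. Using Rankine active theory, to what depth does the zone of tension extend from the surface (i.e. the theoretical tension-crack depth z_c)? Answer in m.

2.38 m

K_a = tan²(45° − 16.0°/2) = 0.5678; √K_a = 0.7536.
The active pressure is zero where K_a γ z = 2c√K_a, so z_c = 2c/(γ√K_a) = 2×16.3/(18.2×0.7536) = 2.377 m.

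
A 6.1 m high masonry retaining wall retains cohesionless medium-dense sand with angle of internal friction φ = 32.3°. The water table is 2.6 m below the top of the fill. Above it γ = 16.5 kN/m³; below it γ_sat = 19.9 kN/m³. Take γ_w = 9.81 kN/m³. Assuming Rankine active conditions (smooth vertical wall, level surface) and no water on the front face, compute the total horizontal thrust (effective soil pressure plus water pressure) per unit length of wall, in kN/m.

K_a = tan²(45° − φ/2) = 0.3035.
γ' = 19.9 − 9.81 = 10.09 kN/m³. Depth below WT = 3.5 m.
σ'_h at WT = K_a γ d_w = 13.02 kPa; at base = 13.02 + K_a γ' × 3.5 = 23.74 kPa.
P₁ (0–2.6 m) = ½×13.02×2.6 = 16.93. P₂ (2.6–6.1 m) = ½(13.02+23.74)×3.5 = 64.32.
P_w = ½ γ_w h₂² = 0.5×9.81×3.5² = 60.09. Total = 16.93+64.32+60.09 = 141.3 kN/m.

141 kN/m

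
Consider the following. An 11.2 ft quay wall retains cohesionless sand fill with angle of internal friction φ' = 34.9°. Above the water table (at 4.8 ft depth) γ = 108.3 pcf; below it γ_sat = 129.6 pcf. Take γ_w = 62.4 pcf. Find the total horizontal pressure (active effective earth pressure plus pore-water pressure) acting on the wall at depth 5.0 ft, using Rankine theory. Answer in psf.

K_a = (1 − sin φ)/(1 + sin φ) = 0.2721.
γ' = 129.6 − 62.4 = 67.20 pcf.
Effective vertical stress at 5.0 ft: σ'_v = 108.3×4.8 + 67.20×0.200 = 533.3 psf.
σ'_h = K_a σ'_v = 0.2721 × 533.3 = 145.1 psf; u = γ_w × 0.200 = 12.48 psf.
Total σ_h = 145.1 + 12.48 = 157.6 psf.

158 psf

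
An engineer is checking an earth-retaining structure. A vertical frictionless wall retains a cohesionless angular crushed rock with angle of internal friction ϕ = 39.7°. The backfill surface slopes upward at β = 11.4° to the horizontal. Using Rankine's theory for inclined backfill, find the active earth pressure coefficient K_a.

0.230

K_a = cos β · (cos β − √(cos²β − cos²φ)) / (cos β + √(cos²β − cos²φ)).
cos β = 0.9803, cos φ = 0.7694, √(cos²β − cos²φ) = 0.6074.
K_a = 0.9803 × (0.9803 − 0.6074)/(0.9803 + 0.6074) = 0.2302.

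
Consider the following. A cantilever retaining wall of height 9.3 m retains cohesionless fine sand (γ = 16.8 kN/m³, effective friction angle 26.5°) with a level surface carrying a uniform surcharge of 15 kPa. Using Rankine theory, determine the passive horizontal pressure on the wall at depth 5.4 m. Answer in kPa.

276 kPa

K_p = (1 + sin φ)/(1 − sin φ) = 2.611.
σ_v = γz + q = 16.8 × 5.4 + 15 = 105.7 kPa.
σ_h = K_p σ_v = 2.611 × 105.7 = 276.1 kPa.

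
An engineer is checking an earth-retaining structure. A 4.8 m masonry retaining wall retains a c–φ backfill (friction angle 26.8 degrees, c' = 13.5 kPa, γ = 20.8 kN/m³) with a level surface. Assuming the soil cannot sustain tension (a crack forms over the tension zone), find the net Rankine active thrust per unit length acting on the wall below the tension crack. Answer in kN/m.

28.5 kN/m

K_a = 0.3785; √K_a = 0.6152.
Tension-crack depth z_c = 2c/(γ√K_a) = 2×13.5/(20.8×0.6152) = 2.110 m.
σ_a at base = K_a γ H − 2c√K_a = 0.3785×20.8×4.8 − 2×13.5×0.6152 = 21.18 kPa.
P_a = ½ × 21.18 × (H − z_c) = 0.5×21.18×2.690 = 28.48 kN/m.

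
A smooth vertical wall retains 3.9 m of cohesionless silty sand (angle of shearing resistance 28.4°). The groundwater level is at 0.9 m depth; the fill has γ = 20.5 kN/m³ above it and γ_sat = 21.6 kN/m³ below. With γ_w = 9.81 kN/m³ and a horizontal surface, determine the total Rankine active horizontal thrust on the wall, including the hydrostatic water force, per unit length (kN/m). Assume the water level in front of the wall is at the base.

85.6 kN/m

K_a = tan²(45° − φ/2) = 0.3554.
γ' = 21.6 − 9.81 = 11.79 kN/m³. Depth below WT = 3.0 m.
σ'_h at WT = K_a γ d_w = 6.556 kPa; at base = 6.556 + K_a γ' × 3.0 = 19.13 kPa.
P₁ (0–0.9 m) = ½×6.556×0.9 = 2.950. P₂ (0.9–3.9 m) = ½(6.556+19.13)×3.0 = 38.52.
P_w = ½ γ_w h₂² = 0.5×9.81×3.0² = 44.14. Total = 2.950+38.52+44.14 = 85.62 kN/m.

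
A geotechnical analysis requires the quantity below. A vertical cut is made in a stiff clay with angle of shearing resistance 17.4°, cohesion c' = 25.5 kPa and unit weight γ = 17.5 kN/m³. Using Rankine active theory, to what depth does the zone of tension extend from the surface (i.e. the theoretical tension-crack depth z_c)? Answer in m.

3.97 m

K_a = tan²(45° − 17.4°/2) = 0.5396; √K_a = 0.7346.
The active pressure is zero where K_a γ z = 2c√K_a, so z_c = 2c/(γ√K_a) = 2×25.5/(17.5×0.7346) = 3.967 m.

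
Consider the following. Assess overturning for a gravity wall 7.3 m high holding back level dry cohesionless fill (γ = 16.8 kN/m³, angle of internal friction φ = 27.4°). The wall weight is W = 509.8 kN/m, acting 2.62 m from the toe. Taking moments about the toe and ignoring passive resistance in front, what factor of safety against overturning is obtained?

K_a = tan²(45° − 27.4°/2) = 0.3697.
P_a = ½K_aγH² = 0.5×0.3697×16.8×7.3² = 165.5 kN/m, acting at H/3 = 2.433 m above the base.
Overturning moment M_o = P_a × H/3 = 165.5 × 2.433 = 402.7.
Resisting moment M_r = W × 2.62 = 509.8 × 2.62 = 1336.
FS_overturning = M_r/M_o = 1336/402.7 = 3.317.

3.32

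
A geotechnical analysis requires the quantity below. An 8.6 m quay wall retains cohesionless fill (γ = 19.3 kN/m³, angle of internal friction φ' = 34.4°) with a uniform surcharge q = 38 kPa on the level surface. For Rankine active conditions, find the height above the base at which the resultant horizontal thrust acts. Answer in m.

3.32 m

K_a = 0.2780.
Triangular part P₁ = ½K_aγH² = 198.4 at H/3 = 2.867 m; rectangular part P₂ = K_a q H = 90.84 at H/2 = 4.300 m.
ȳ = (P₁·2.867 + P₂·4.300)/(P₁+P₂) = 3.317 m.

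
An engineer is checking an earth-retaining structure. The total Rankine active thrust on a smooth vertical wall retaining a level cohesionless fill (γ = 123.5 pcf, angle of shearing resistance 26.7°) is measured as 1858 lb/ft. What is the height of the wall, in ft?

K_a = 0.3800. P_a = ½ K_a γ H² ⇒ H = √(2P_a/(K_a γ)).
H = √(2×1858/(0.3800×123.5)) = 8.899 ft.

8.90 ft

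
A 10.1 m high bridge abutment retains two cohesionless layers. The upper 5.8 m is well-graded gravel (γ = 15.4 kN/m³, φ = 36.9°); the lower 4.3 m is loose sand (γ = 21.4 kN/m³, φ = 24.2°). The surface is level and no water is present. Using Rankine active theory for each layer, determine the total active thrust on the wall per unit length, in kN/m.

308 kN/m

K_a1 = tan²(45°−36.9°/2) = 0.2497; K_a2 = tan²(45°−24.2°/2) = 0.4185.
Layer 1: σ at base = K_a1 γ₁ h₁ = 22.30 kPa; P₁ = ½×22.30×5.8 = 64.67.
Layer 2: σ_v at top = γ₁h₁ = 89.32; σ_h top = K_a2×89.32 = 37.38; σ_h base = K_a2×(89.32+21.4×4.3) = 75.89.
P₂ = ½(37.38+75.89)×4.3 = 243.5. Total P_a = 64.67+243.5 = 308.2 kN/m.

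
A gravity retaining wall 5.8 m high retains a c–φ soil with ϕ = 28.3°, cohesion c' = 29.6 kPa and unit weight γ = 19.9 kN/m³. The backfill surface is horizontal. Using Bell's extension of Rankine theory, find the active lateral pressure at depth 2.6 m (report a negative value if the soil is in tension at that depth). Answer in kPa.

K_a = (1 − sin φ)/(1 + sin φ) = 0.3568.
σ_a = K_a γ z − 2c√K_a = 0.3568×19.9×2.6 − 2×29.6×0.5973 = -16.90 kPa.

-16.9 kPa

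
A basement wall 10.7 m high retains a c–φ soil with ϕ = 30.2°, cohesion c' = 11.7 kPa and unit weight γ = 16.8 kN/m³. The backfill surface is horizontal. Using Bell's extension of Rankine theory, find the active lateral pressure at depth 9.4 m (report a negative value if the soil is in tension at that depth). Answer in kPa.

38.8 kPa

K_a = (1 − sin φ)/(1 + sin φ) = 0.3307.
σ_a = K_a γ z − 2c√K_a = 0.3307×16.8×9.4 − 2×11.7×0.5750 = 38.76 kPa.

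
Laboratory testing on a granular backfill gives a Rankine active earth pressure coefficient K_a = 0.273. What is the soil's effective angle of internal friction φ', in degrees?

34.8°

K_a = tan²(45° − φ/2) ⇒ 45° − φ/2 = arctan(√0.273) = 27.59°.
φ = 2(45° − 27.59°) = 34.83°.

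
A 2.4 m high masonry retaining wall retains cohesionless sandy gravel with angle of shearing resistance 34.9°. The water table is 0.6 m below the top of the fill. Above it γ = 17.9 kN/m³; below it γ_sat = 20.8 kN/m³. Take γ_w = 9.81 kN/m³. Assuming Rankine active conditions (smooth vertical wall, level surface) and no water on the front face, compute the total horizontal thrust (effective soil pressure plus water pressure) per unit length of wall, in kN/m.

K_a = tan²(45° − φ/2) = 0.2721.
γ' = 20.8 − 9.81 = 10.99 kN/m³. Depth below WT = 1.8 m.
σ'_h at WT = K_a γ d_w = 2.923 kPa; at base = 2.923 + K_a γ' × 1.8 = 8.306 kPa.
P₁ (0–0.6 m) = ½×2.923×0.6 = 0.8769. P₂ (0.6–2.4 m) = ½(2.923+8.306)×1.8 = 10.11.
P_w = ½ γ_w h₂² = 0.5×9.81×1.8² = 15.89. Total = 0.8769+10.11+15.89 = 26.88 kN/m.

26.9 kN/m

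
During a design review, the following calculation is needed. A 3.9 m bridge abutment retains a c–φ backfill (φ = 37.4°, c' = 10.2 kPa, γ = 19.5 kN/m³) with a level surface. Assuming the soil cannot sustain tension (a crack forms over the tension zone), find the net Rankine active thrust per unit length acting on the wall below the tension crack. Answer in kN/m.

7.57 kN/m

K_a = 0.2443; √K_a = 0.4942.
Tension-crack depth z_c = 2c/(γ√K_a) = 2×10.2/(19.5×0.4942) = 2.117 m.
σ_a at base = K_a γ H − 2c√K_a = 0.2443×19.5×3.9 − 2×10.2×0.4942 = 8.494 kPa.
P_a = ½ × 8.494 × (H − z_c) = 0.5×8.494×1.783 = 7.574 kN/m.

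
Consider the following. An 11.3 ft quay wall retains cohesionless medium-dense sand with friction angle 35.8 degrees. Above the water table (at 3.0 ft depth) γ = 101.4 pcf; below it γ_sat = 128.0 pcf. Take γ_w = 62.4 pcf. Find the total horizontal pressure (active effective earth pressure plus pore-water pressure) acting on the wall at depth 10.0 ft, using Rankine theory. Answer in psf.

637 psf

K_a = (1 − sin φ)/(1 + sin φ) = 0.2619.
γ' = 128.0 − 62.4 = 65.60 pcf.
Effective vertical stress at 10.0 ft: σ'_v = 101.4×3.0 + 65.60×7.00 = 763.4 psf.
σ'_h = K_a σ'_v = 0.2619 × 763.4 = 199.9 psf; u = γ_w × 7.00 = 436.8 psf.
Total σ_h = 199.9 + 436.8 = 636.7 psf.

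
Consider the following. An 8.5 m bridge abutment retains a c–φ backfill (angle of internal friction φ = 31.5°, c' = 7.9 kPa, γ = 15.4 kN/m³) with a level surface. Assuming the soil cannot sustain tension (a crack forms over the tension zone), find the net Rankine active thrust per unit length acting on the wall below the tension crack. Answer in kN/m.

107 kN/m

K_a = 0.3136; √K_a = 0.5600.
Tension-crack depth z_c = 2c/(γ√K_a) = 2×7.9/(15.4×0.5600) = 1.832 m.
σ_a at base = K_a γ H − 2c√K_a = 0.3136×15.4×8.5 − 2×7.9×0.5600 = 32.21 kPa.
P_a = ½ × 32.21 × (H − z_c) = 0.5×32.21×6.668 = 107.4 kN/m.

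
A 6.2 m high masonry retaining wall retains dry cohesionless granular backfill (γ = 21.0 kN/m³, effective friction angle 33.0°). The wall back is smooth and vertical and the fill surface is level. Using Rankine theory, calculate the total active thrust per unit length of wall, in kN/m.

K_a = tan²(45° − φ/2) = 0.2948.
P_a = ½ K_a γ H² = 0.5 × 0.2948 × 21.0 × 6.2² = 119.0 kN/m.

119 kN/m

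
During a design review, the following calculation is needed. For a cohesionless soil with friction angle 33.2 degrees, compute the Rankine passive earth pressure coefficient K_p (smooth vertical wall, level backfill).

K_p = (1 + sin φ)/(1 − sin φ) = tan²(45° + 33.2°/2) = 3.421.

3.42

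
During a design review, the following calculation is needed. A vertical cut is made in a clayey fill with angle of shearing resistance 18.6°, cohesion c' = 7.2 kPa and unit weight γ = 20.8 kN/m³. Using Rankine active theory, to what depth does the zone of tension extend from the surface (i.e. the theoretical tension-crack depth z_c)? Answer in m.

0.963 m

K_a = tan²(45° − 18.6°/2) = 0.5163; √K_a = 0.7186.
The active pressure is zero where K_a γ z = 2c√K_a, so z_c = 2c/(γ√K_a) = 2×7.2/(20.8×0.7186) = 0.9634 m.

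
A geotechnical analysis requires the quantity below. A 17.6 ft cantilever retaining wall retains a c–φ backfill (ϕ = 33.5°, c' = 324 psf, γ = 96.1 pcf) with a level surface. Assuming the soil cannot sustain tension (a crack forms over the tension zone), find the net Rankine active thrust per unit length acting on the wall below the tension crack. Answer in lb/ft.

354 lb/ft

K_a = 0.2887; √K_a = 0.5373.
Tension-crack depth z_c = 2c/(γ√K_a) = 2×324/(96.1×0.5373) = 12.55 ft.
σ_a at base = K_a γ H − 2c√K_a = 0.2887×96.1×17.6 − 2×324×0.5373 = 140.1 psf.
P_a = ½ × 140.1 × (H − z_c) = 0.5×140.1×5.051 = 353.9 lb/ft.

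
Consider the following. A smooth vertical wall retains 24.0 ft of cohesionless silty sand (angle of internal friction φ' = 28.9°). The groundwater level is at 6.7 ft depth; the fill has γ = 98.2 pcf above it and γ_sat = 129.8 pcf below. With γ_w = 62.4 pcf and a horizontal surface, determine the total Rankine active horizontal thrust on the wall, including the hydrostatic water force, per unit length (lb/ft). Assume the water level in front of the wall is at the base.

K_a = tan²(45° − φ/2) = 0.3484.
γ' = 129.8 − 62.4 = 67.40 pcf. Depth below WT = 17.3 ft.
σ'_h at WT = K_a γ d_w = 229.2 psf; at base = 229.2 + K_a γ' × 17.3 = 635.4 psf.
P₁ (0–6.7 ft) = ½×229.2×6.7 = 767.8. P₂ (6.7–24.0 ft) = ½(229.2+635.4)×17.3 = 7479.
P_w = ½ γ_w h₂² = 0.5×62.4×17.3² = 9338. Total = 767.8+7479+9338 = 17580 lb/ft.

17600 lb/ft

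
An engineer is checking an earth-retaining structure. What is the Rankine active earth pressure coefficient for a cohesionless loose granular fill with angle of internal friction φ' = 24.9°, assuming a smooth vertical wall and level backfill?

0.407

K_a = (1 − sin φ)/(1 + sin φ) = (1 − sin 24.9°)/(1 + sin 24.9°) = 0.4074.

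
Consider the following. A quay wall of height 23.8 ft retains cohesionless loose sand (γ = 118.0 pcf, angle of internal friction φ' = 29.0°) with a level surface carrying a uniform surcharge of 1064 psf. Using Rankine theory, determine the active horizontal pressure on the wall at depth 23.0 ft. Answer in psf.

1310 psf

K_a = (1 − sin φ)/(1 + sin φ) = 0.3470.
σ_v = γz + q = 118.0 × 23.0 + 1064 = 3778 psf.
σ_h = K_a σ_v = 0.3470 × 3778 = 1311 psf.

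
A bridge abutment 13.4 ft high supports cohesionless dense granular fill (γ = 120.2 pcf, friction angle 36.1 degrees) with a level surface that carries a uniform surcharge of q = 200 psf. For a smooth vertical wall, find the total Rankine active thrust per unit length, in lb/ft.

3480 lb/ft

K_a = tan²(45° − φ/2) = 0.2585.
Soil triangle: ½ K_a γ H² = 0.5×0.2585×120.2×13.4² = 2790 lb/ft.
Surcharge rectangle: K_a q H = 0.2585×200×13.4 = 692.8 lb/ft.
Total = 2790 + 692.8 = 3482 lb/ft.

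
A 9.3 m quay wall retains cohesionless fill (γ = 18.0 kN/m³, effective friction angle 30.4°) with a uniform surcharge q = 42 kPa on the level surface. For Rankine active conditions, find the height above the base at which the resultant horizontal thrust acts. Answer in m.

3.62 m

K_a = 0.3280.
Triangular part P₁ = ½K_aγH² = 255.3 at H/3 = 3.100 m; rectangular part P₂ = K_a q H = 128.1 at H/2 = 4.650 m.
ȳ = (P₁·3.100 + P₂·4.650)/(P₁+P₂) = 3.618 m.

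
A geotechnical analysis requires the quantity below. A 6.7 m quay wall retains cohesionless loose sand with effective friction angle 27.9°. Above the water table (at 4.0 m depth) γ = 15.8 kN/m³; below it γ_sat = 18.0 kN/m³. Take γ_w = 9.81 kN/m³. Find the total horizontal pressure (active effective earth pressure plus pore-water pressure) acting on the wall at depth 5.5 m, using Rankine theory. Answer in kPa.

K_a = (1 − sin φ)/(1 + sin φ) = 0.3625.
γ' = 18.0 − 9.81 = 8.190 kN/m³.
Effective vertical stress at 5.5 m: σ'_v = 15.8×4.0 + 8.190×1.50 = 75.48 kPa.
σ'_h = K_a σ'_v = 0.3625 × 75.48 = 27.36 kPa; u = γ_w × 1.50 = 14.71 kPa.
Total σ_h = 27.36 + 14.71 = 42.08 kPa.

42.1 kPa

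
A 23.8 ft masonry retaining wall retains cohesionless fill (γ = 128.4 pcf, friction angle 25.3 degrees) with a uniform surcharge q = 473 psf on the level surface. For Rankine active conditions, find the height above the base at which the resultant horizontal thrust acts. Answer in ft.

K_a = 0.4012.
Triangular part P₁ = ½K_aγH² = 14590 at H/3 = 7.933 ft; rectangular part P₂ = K_a q H = 4516 at H/2 = 11.90 ft.
ȳ = (P₁·7.933 + P₂·11.90)/(P₁+P₂) = 8.871 ft.

8.87 ft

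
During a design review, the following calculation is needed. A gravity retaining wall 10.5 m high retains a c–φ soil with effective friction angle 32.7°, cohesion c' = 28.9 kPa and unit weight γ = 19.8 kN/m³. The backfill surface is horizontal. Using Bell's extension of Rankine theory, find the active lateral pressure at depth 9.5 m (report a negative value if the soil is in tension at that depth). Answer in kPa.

K_a = (1 − sin φ)/(1 + sin φ) = 0.2985.
σ_a = K_a γ z − 2c√K_a = 0.2985×19.8×9.5 − 2×28.9×0.5464 = 24.57 kPa.

24.6 kPa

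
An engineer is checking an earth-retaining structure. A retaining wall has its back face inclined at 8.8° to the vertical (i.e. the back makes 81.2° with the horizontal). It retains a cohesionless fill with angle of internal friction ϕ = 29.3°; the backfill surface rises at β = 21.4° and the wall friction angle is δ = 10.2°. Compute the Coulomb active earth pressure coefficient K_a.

0.556

K_a = sin²(α+φ) / [sin²α · sin(α−δ) · (1 + √{sin(φ+δ)sin(φ−β) / (sin(α−δ)sin(α+β))})²].
With α = 81.2°, φ = 29.3°, δ = 10.2°, β = 21.4°: K_a = 0.5555.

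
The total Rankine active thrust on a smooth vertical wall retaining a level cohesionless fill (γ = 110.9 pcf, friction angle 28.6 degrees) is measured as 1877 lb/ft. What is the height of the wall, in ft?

K_a = 0.3525. P_a = ½ K_a γ H² ⇒ H = √(2P_a/(K_a γ)).
H = √(2×1877/(0.3525×110.9)) = 9.799 ft.

9.80 ft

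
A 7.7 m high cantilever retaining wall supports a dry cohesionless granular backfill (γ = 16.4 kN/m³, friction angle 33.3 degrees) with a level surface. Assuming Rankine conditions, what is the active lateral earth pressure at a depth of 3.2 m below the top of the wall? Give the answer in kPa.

15.3 kPa

K_a = (1 − sin φ)/(1 + sin φ) = 0.2911.
σ_h = K_a γ z = 0.2911 × 16.4 × 3.2 = 15.28 kPa.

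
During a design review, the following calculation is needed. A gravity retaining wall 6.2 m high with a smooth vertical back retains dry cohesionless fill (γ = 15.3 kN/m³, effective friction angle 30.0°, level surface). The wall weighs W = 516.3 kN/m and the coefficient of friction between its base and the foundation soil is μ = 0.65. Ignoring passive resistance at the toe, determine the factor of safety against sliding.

3.42

K_a = tan²(45° − 30.0°/2) = 0.3333.
P_a = ½K_aγH² = 0.5×0.3333×15.3×6.2² = 98.02 kN/m, acting at H/3 = 2.067 m above the base.
FS_sliding = μW / P_a = 0.65×516.3 / 98.02 = 3.424.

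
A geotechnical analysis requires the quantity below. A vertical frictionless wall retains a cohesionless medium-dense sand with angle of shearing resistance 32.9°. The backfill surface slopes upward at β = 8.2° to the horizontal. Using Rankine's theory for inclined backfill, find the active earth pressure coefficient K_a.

0.304

K_a = cos β · (cos β − √(cos²β − cos²φ)) / (cos β + √(cos²β − cos²φ)).
cos β = 0.9898, cos φ = 0.8396, √(cos²β − cos²φ) = 0.5241.
K_a = 0.9898 × (0.9898 − 0.5241)/(0.9898 + 0.5241) = 0.3044.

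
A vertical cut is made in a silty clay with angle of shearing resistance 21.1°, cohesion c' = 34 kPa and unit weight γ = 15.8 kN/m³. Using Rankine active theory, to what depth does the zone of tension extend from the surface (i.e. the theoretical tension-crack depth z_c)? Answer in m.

K_a = tan²(45° − 21.1°/2) = 0.4706; √K_a = 0.6860.
The active pressure is zero where K_a γ z = 2c√K_a, so z_c = 2c/(γ√K_a) = 2×34/(15.8×0.6860) = 6.274 m.

6.27 m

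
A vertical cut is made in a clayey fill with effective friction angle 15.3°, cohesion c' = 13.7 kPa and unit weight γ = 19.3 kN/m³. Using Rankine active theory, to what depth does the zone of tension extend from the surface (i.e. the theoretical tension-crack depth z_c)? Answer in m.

K_a = tan²(45° − 15.3°/2) = 0.5824; √K_a = 0.7632.
The active pressure is zero where K_a γ z = 2c√K_a, so z_c = 2c/(γ√K_a) = 2×13.7/(19.3×0.7632) = 1.860 m.

1.86 m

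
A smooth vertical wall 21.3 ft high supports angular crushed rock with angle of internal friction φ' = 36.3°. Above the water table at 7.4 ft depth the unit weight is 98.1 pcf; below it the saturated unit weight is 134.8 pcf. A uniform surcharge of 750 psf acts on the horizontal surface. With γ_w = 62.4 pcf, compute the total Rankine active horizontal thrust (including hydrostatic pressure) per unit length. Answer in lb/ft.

15200 lb/ft

K_a = tan²(45° − φ/2) = 0.2563.
γ' = 134.8 − 62.4 = 72.40 pcf. h₂ = H − d_w = 13.9 ft.
σ'_h: at surface K_a·q = 192.2; at WT K_a(q+γd_w) = 378.2; at base K_a(q+γd_w+γ'h₂) = 636.1 psf.
P₁ = ½(192.2+378.2)×7.4 = 2111; P₂ = ½(378.2+636.1)×13.9 = 7050; P_w = ½γ_w h₂² = 6028.
Total = 2111+7050+6028 = 15190 lb/ft.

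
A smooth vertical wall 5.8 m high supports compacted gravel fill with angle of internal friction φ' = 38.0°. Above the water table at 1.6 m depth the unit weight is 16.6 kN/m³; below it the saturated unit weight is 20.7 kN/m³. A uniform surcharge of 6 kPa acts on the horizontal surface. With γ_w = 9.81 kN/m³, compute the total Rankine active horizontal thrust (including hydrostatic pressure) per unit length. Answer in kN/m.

K_a = tan²(45° − φ/2) = 0.2379.
γ' = 20.7 − 9.81 = 10.89 kN/m³. h₂ = H − d_w = 4.2 m.
σ'_h: at surface K_a·q = 1.427; at WT K_a(q+γd_w) = 7.745; at base K_a(q+γd_w+γ'h₂) = 18.63 kPa.
P₁ = ½(1.427+7.745)×1.6 = 7.338; P₂ = ½(7.745+18.63)×4.2 = 55.38; P_w = ½γ_w h₂² = 86.52.
Total = 7.338+55.38+86.52 = 149.2 kN/m.

149 kN/m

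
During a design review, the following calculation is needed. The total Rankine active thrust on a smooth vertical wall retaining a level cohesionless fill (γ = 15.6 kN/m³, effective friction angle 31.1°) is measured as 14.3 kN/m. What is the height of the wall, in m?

K_a = 0.3188. P_a = ½ K_a γ H² ⇒ H = √(2P_a/(K_a γ)).
H = √(2×14.3/(0.3188×15.6)) = 2.398 m.

2.40 m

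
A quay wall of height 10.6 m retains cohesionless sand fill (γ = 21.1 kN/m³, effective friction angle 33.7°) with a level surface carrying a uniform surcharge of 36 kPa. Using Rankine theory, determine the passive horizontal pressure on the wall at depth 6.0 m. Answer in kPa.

568 kPa

K_p = (1 + sin φ)/(1 − sin φ) = 3.493.
σ_v = γz + q = 21.1 × 6.0 + 36 = 162.6 kPa.
σ_h = K_p σ_v = 3.493 × 162.6 = 567.9 kPa.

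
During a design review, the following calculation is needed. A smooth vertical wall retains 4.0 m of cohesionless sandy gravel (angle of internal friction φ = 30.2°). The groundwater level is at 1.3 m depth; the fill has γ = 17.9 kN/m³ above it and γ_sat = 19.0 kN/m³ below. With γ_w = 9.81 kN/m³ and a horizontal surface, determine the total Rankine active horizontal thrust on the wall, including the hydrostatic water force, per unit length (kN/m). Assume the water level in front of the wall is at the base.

K_a = tan²(45° − φ/2) = 0.3307.
γ' = 19.0 − 9.81 = 9.190 kN/m³. Depth below WT = 2.7 m.
σ'_h at WT = K_a γ d_w = 7.694 kPa; at base = 7.694 + K_a γ' × 2.7 = 15.90 kPa.
P₁ (0–1.3 m) = ½×7.694×1.3 = 5.001. P₂ (1.3–4.0 m) = ½(7.694+15.90)×2.7 = 31.85.
P_w = ½ γ_w h₂² = 0.5×9.81×2.7² = 35.76. Total = 5.001+31.85+35.76 = 72.61 kN/m.

72.6 kN/m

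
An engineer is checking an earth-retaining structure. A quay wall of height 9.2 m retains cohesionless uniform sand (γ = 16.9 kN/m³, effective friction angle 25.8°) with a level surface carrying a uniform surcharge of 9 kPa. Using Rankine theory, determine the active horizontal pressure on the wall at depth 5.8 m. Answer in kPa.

42.1 kPa

K_a = (1 − sin φ)/(1 + sin φ) = 0.3935.
σ_v = γz + q = 16.9 × 5.8 + 9 = 107.0 kPa.
σ_h = K_a σ_v = 0.3935 × 107.0 = 42.11 kPa.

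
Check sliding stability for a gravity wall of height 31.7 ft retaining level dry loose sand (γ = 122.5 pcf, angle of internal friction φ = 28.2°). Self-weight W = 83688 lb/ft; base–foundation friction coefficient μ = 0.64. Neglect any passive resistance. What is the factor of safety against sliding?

2.43

K_a = tan²(45° − 28.2°/2) = 0.3582.
P_a = ½K_aγH² = 0.5×0.3582×122.5×31.7² = 22050 lb/ft, acting at H/3 = 10.57 ft above the base.
FS_sliding = μW / P_a = 0.64×83688 / 22050 = 2.429.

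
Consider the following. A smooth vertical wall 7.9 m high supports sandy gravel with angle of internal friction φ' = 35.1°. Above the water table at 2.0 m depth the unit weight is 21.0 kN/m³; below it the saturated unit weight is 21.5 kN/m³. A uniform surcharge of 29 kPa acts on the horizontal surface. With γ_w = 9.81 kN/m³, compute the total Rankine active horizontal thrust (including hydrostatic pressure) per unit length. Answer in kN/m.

K_a = tan²(45° − φ/2) = 0.2698.
γ' = 21.5 − 9.81 = 11.69 kN/m³. h₂ = H − d_w = 5.9 m.
σ'_h: at surface K_a·q = 7.825; at WT K_a(q+γd_w) = 19.16; at base K_a(q+γd_w+γ'h₂) = 37.77 kPa.
P₁ = ½(7.825+19.16)×2.0 = 26.98; P₂ = ½(19.16+37.77)×5.9 = 167.9; P_w = ½γ_w h₂² = 170.7.
Total = 26.98+167.9+170.7 = 365.7 kN/m.

366 kN/m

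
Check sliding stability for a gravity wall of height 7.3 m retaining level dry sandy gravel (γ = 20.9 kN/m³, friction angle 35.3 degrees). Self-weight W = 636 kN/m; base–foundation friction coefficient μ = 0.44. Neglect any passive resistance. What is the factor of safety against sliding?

K_a = tan²(45° − 35.3°/2) = 0.2675.
P_a = ½K_aγH² = 0.5×0.2675×20.9×7.3² = 149.0 kN/m, acting at H/3 = 2.433 m above the base.
FS_sliding = μW / P_a = 0.44×636 / 149.0 = 1.878.

1.88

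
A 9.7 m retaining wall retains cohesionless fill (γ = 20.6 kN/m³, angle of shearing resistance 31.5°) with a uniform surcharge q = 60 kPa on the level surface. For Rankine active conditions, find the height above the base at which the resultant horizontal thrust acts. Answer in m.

3.84 m

K_a = 0.3136.
Triangular part P₁ = ½K_aγH² = 303.9 at H/3 = 3.233 m; rectangular part P₂ = K_a q H = 182.5 at H/2 = 4.850 m.
ȳ = (P₁·3.233 + P₂·4.850)/(P₁+P₂) = 3.840 m.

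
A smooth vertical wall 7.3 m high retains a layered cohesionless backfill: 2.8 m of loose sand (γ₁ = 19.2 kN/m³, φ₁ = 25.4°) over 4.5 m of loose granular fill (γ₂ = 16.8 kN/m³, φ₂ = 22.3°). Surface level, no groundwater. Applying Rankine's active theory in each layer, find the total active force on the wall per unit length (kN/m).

K_a1 = tan²(45°−25.4°/2) = 0.3996; K_a2 = tan²(45°−22.3°/2) = 0.4498.
Layer 1: σ at base = K_a1 γ₁ h₁ = 21.48 kPa; P₁ = ½×21.48×2.8 = 30.08.
Layer 2: σ_v at top = γ₁h₁ = 53.76; σ_h top = K_a2×53.76 = 24.18; σ_h base = K_a2×(53.76+16.8×4.5) = 58.19.
P₂ = ½(24.18+58.19)×4.5 = 185.3. Total P_a = 30.08+185.3 = 215.4 kN/m.

215 kN/m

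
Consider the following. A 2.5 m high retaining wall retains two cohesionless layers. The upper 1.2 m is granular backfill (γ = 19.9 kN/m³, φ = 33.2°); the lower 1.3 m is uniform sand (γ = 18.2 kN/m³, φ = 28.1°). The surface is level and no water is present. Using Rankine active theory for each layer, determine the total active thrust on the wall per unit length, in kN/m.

20.9 kN/m

K_a1 = tan²(45°−33.2°/2) = 0.2924; K_a2 = tan²(45°−28.1°/2) = 0.3596.
Layer 1: σ at base = K_a1 γ₁ h₁ = 6.981 kPa; P₁ = ½×6.981×1.2 = 4.189.
Layer 2: σ_v at top = γ₁h₁ = 23.88; σ_h top = K_a2×23.88 = 8.587; σ_h base = K_a2×(23.88+18.2×1.3) = 17.10.
P₂ = ½(8.587+17.10)×1.3 = 16.69. Total P_a = 4.189+16.69 = 20.88 kN/m.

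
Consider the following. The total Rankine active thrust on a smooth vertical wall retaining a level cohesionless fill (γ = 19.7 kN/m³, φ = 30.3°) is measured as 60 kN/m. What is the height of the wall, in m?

4.30 m

K_a = 0.3293. P_a = ½ K_a γ H² ⇒ H = √(2P_a/(K_a γ)).
H = √(2×60/(0.3293×19.7)) = 4.301 m.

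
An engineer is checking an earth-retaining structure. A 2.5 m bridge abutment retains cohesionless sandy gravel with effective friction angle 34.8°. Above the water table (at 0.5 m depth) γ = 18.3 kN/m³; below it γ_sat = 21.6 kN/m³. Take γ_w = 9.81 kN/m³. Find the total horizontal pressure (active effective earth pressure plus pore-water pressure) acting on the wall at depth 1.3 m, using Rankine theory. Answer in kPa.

K_a = (1 − sin φ)/(1 + sin φ) = 0.2733.
γ' = 21.6 − 9.81 = 11.79 kN/m³.
Effective vertical stress at 1.3 m: σ'_v = 18.3×0.5 + 11.79×0.800 = 18.58 kPa.
σ'_h = K_a σ'_v = 0.2733 × 18.58 = 5.079 kPa; u = γ_w × 0.800 = 7.848 kPa.
Total σ_h = 5.079 + 7.848 = 12.93 kPa.

12.9 kPa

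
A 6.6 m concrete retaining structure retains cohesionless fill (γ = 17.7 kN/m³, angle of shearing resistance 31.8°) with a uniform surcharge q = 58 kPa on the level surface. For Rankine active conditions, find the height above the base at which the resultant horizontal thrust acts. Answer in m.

2.75 m

K_a = 0.3098.
Triangular part P₁ = ½K_aγH² = 119.4 at H/3 = 2.200 m; rectangular part P₂ = K_a q H = 118.6 at H/2 = 3.300 m.
ȳ = (P₁·2.200 + P₂·3.300)/(P₁+P₂) = 2.748 m.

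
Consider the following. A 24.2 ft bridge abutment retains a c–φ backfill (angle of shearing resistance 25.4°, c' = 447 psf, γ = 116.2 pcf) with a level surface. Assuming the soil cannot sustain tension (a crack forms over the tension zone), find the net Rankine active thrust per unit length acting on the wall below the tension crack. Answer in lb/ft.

3360 lb/ft

K_a = 0.3996; √K_a = 0.6322.
Tension-crack depth z_c = 2c/(γ√K_a) = 2×447/(116.2×0.6322) = 12.17 ft.
σ_a at base = K_a γ H − 2c√K_a = 0.3996×116.2×24.2 − 2×447×0.6322 = 558.7 psf.
P_a = ½ × 558.7 × (H − z_c) = 0.5×558.7×12.03 = 3360 lb/ft.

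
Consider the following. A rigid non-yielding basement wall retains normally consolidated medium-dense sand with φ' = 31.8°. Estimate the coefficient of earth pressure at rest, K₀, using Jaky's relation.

0.473

K₀ = 1 − sin φ' = 1 − sin 31.8° = 0.4730.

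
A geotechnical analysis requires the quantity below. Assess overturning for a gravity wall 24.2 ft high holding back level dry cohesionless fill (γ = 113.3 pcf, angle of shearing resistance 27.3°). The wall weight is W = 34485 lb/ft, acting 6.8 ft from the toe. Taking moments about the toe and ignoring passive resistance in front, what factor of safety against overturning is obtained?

K_a = tan²(45° − 27.3°/2) = 0.3711.
P_a = ½K_aγH² = 0.5×0.3711×113.3×24.2² = 12310 lb/ft, acting at H/3 = 8.067 ft above the base.
Overturning moment M_o = P_a × H/3 = 12310 × 8.067 = 99320.
Resisting moment M_r = W × 6.8 = 34485 × 6.8 = 234500.
FS_overturning = M_r/M_o = 234500/99320 = 2.361.

2.36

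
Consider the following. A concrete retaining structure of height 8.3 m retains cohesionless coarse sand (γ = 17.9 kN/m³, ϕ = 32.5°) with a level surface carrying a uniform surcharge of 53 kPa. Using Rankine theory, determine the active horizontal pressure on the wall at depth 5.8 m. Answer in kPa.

47.2 kPa

K_a = (1 − sin φ)/(1 + sin φ) = 0.3010.
σ_v = γz + q = 17.9 × 5.8 + 53 = 156.8 kPa.
σ_h = K_a σ_v = 0.3010 × 156.8 = 47.20 kPa.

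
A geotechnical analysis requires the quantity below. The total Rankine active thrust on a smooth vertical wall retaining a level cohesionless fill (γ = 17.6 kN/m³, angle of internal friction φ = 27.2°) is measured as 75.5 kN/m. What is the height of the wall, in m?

K_a = 0.3726. P_a = ½ K_a γ H² ⇒ H = √(2P_a/(K_a γ)).
H = √(2×75.5/(0.3726×17.6)) = 4.799 m.

4.80 m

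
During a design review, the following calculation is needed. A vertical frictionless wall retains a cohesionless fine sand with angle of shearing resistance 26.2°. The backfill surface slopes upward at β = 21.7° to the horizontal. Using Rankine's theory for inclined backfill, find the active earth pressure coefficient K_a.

0.546

K_a = cos β · (cos β − √(cos²β − cos²φ)) / (cos β + √(cos²β − cos²φ)).
cos β = 0.9291, cos φ = 0.8973, √(cos²β − cos²φ) = 0.2413.
K_a = 0.9291 × (0.9291 − 0.2413)/(0.9291 + 0.2413) = 0.5461.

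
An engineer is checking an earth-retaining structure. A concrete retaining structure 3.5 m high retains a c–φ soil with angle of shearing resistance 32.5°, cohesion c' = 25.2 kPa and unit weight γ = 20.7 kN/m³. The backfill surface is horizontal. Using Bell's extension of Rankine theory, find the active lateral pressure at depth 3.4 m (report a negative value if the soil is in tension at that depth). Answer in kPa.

-6.47 kPa

K_a = (1 − sin φ)/(1 + sin φ) = 0.3010.
σ_a = K_a γ z − 2c√K_a = 0.3010×20.7×3.4 − 2×25.2×0.5486 = -6.467 kPa.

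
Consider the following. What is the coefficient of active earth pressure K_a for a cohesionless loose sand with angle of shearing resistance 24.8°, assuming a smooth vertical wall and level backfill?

0.409

K_a = (1 − sin φ)/(1 + sin φ) = (1 − sin 24.8°)/(1 + sin 24.8°) = 0.4090.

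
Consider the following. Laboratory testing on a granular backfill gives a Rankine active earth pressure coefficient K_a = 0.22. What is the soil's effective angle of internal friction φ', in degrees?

39.7°

K_a = tan²(45° − φ/2) ⇒ 45° − φ/2 = arctan(√0.22) = 25.13°.
φ = 2(45° − 25.13°) = 39.74°.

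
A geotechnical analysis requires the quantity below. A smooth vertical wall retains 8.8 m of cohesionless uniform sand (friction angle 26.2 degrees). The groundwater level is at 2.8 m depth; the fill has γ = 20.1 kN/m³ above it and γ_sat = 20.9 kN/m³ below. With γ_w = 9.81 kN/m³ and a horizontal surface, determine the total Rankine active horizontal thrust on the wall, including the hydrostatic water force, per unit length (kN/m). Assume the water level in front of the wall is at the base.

K_a = tan²(45° − φ/2) = 0.3874.
γ' = 20.9 − 9.81 = 11.09 kN/m³. Depth below WT = 6.0 m.
σ'_h at WT = K_a γ d_w = 21.81 kPa; at base = 21.81 + K_a γ' × 6.0 = 47.59 kPa.
P₁ (0–2.8 m) = ½×21.81×2.8 = 30.53. P₂ (2.8–8.8 m) = ½(21.81+47.59)×6.0 = 208.2.
P_w = ½ γ_w h₂² = 0.5×9.81×6.0² = 176.6. Total = 30.53+208.2+176.6 = 415.3 kN/m.

415 kN/m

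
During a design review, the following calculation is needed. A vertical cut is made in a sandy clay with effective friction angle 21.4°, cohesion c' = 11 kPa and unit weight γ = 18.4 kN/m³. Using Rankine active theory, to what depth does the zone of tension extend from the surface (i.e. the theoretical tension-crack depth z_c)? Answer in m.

K_a = tan²(45° − 21.4°/2) = 0.4653; √K_a = 0.6822.
The active pressure is zero where K_a γ z = 2c√K_a, so z_c = 2c/(γ√K_a) = 2×11/(18.4×0.6822) = 1.753 m.

1.75 m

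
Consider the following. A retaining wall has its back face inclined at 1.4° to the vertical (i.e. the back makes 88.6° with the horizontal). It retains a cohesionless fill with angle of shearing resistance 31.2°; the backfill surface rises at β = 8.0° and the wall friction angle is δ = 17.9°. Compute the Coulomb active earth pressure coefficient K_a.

0.327

K_a = sin²(α+φ) / [sin²α · sin(α−δ) · (1 + √{sin(φ+δ)sin(φ−β) / (sin(α−δ)sin(α+β))})²].
With α = 88.6°, φ = 31.2°, δ = 17.9°, β = 8.0°: K_a = 0.3266.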